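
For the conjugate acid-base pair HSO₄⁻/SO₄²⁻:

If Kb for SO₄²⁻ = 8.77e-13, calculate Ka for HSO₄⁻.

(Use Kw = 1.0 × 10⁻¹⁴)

For a conjugate pair Ka × Kb = Kw, so Ka = Kw/Kb = 1.0 × 10⁻¹⁴ / 8.77e-13 = 1.14e-02.

K_a = 1.14e-02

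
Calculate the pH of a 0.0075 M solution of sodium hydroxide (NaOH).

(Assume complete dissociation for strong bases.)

[OH⁻] = 0.0075 M for strong base. pOH = -log[OH⁻] = 2.12, pH = 14 - pOH

pH = 11.88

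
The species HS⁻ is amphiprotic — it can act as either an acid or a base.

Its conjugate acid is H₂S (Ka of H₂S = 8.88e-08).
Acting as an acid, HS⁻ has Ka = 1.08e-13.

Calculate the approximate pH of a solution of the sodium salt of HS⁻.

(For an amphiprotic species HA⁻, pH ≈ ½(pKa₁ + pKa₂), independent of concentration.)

pKa₁ = -log(8.88e-08) = 7.05; pKa₂ = -log(1.08e-13) = 12.97. For an amphiprotic species, pH ≈ ½(pKa₁ + pKa₂) = ½(7.05 + 12.97) = 10.01.

pH = 10.01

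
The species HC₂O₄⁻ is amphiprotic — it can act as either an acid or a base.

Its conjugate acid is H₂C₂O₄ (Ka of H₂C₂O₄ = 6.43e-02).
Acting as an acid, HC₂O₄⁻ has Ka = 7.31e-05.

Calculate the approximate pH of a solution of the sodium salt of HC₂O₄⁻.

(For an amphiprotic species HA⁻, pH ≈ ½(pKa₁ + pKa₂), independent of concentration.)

pKa₁ = -log(6.43e-02) = 1.19; pKa₂ = -log(7.31e-05) = 4.14. For an amphiprotic species, pH ≈ ½(pKa₁ + pKa₂) = ½(1.19 + 4.14) = 2.66.

pH = 2.66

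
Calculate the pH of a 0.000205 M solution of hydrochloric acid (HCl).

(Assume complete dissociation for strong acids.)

[H⁺] = 0.000205 M for strong acid. pH = -log[H⁺] = -log(0.000205)

pH = 3.69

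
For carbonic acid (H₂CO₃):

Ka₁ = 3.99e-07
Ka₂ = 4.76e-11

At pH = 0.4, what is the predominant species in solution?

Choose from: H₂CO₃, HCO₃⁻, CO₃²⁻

pKa₁ = 6.40, pKa₂ = 10.32. For a polyprotic acid the predominant species crosses at each pKa: below pKa_n the protonated form dominates, above it the deprotonated form does. At pH = 0.4, the predominant species is H₂CO₃.

H₂CO₃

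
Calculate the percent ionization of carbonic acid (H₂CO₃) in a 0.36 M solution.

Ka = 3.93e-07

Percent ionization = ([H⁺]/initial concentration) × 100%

Using Ka equilibrium: x² + Ka×x - Ka×C = 0. Solving: [H⁺] = 3.7594e-04. Percent = (3.7594e-04/0.36) × 100

Percent ionization = 0.104%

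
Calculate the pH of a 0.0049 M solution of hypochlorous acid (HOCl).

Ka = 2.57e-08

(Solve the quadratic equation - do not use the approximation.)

x² + Ka×x - Ka×C = 0. Using quadratic formula: [H⁺] = 1.1209e-05

pH = 4.95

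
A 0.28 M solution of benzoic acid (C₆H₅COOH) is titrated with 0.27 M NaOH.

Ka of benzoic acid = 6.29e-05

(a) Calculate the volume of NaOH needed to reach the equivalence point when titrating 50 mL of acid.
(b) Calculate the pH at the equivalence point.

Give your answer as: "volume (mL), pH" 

moles acid = 0.28 × 50/1000 = 0.014 mol; V_base = moles/0.27 × 1000 = 51.9 mL. At equivalence only the conjugate base is present: [A⁻] = 0.014/0.102 = 1.3745e-01 M. Kb = Kw/Ka = 1.59e-10; [OH⁻] = √(Kb × [A⁻]) = 4.6747e-06; pOH = 5.33; pH = 14 - pOH = 8.67.

V = 51.9 mL, pH = 8.67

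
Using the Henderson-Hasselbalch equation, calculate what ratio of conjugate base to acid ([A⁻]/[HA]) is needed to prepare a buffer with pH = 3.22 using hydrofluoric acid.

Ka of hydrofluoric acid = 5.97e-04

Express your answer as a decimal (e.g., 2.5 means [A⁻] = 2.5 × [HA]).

pKa = -log(5.97e-04) = 3.2240. pH = pKa + log([A⁻]/[HA]), so log([A⁻]/[HA]) = pH − pKa = 3.22 − 3.2240 = -0.0040. [A⁻]/[HA] = 10^(-0.0040) = 0.991

[A⁻]/[HA] = 0.991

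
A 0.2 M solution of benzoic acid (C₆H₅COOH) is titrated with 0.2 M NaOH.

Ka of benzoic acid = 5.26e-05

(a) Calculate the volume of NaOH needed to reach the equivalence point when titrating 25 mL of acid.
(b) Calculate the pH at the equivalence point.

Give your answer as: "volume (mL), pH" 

moles acid = 0.2 × 25/1000 = 0.005 mol; V_base = moles/0.2 × 1000 = 25.0 mL. At equivalence only the conjugate base is present: [A⁻] = 0.005/0.050 = 1.0000e-01 M. Kb = Kw/Ka = 1.90e-10; [OH⁻] = √(Kb × [A⁻]) = 4.3602e-06; pOH = 5.36; pH = 14 - pOH = 8.64.

V = 25.0 mL, pH = 8.64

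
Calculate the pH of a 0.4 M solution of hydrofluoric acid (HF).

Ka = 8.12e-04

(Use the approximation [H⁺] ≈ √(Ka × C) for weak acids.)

[H⁺] = √(Ka × C) = √(8.12e-04 × 0.4) = 1.8022e-02. pH = -log(1.8022e-02)

pH = 1.74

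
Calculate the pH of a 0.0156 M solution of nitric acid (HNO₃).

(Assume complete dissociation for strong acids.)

[H⁺] = 0.0156 M for strong acid. pH = -log[H⁺] = -log(0.0156)

pH = 1.81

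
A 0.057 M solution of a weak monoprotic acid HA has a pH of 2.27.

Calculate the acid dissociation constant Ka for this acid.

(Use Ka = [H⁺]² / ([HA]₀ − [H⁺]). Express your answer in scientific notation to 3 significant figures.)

[H⁺] = 10^(−pH) = 10^(−2.27) = 5.370e-03 M. For HA ⇌ H⁺ + A⁻, Ka = [H⁺][A⁻]/[HA] = [H⁺]² / ([HA]₀ − [H⁺]) = (5.370e-03)² / (0.057 − 5.370e-03) = 5.59e-04.

K_a = 5.59e-04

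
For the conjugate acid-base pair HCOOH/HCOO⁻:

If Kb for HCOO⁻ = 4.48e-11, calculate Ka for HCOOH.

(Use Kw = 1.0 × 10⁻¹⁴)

For a conjugate pair Ka × Kb = Kw, so Ka = Kw/Kb = 1.0 × 10⁻¹⁴ / 4.48e-11 = 2.23e-04.

K_a = 2.23e-04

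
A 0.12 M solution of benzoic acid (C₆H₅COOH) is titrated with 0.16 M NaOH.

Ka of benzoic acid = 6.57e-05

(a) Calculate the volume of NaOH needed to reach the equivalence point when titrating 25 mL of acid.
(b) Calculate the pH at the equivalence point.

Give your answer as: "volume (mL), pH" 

moles acid = 0.12 × 25/1000 = 0.003 mol; V_base = moles/0.16 × 1000 = 18.8 mL. At equivalence only the conjugate base is present: [A⁻] = 0.003/0.044 = 6.8571e-02 M. Kb = Kw/Ka = 1.52e-10; [OH⁻] = √(Kb × [A⁻]) = 3.2306e-06; pOH = 5.49; pH = 14 - pOH = 8.51.

V = 18.8 mL, pH = 8.51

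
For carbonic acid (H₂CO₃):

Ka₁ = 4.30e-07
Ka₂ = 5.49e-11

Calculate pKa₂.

pKa₂ = -log(Ka₂) = -log(5.49e-11) = 10.26.

pK_{a2} = 10.26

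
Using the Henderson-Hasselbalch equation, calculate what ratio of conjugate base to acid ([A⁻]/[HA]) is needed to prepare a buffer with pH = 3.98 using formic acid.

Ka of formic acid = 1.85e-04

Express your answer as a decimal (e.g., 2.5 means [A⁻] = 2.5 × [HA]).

pKa = -log(1.85e-04) = 3.7328. pH = pKa + log([A⁻]/[HA]), so log([A⁻]/[HA]) = pH − pKa = 3.98 − 3.7328 = 0.2472. [A⁻]/[HA] = 10^(0.2472) = 1.77

[A⁻]/[HA] = 1.77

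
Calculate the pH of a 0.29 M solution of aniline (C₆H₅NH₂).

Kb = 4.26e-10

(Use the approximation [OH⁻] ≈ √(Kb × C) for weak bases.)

[OH⁻] = √(Kb × C) = √(4.26e-10 × 0.29) = 1.1115e-05. pOH = 4.95, pH = 14 - pOH

pH = 9.05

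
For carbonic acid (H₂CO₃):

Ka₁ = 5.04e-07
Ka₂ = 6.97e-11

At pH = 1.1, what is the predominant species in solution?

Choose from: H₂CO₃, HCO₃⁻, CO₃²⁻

pKa₁ = 6.30, pKa₂ = 10.16. For a polyprotic acid the predominant species crosses at each pKa: below pKa_n the protonated form dominates, above it the deprotonated form does. At pH = 1.1, the predominant species is H₂CO₃.

H₂CO₃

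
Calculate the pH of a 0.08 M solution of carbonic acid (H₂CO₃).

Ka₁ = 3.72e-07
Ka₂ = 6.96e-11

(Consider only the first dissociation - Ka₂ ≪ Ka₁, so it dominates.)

First dissociation dominates. From Ka₁ = [H⁺][HA⁻]/[H₂A], x² + Ka₁·x − Ka₁·C = 0 with C = 0.08 M and Ka₁ = 3.72e-07. Solving: [H⁺] = (−Ka₁ + √(Ka₁² + 4·Ka₁·C)) / 2 = 1.7232e-04 M. pH = -log(1.7232e-04) = 3.76.

pH = 3.76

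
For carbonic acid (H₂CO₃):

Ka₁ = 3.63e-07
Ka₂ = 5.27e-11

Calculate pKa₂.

pKa₂ = -log(Ka₂) = -log(5.27e-11) = 10.28.

pK_{a2} = 10.28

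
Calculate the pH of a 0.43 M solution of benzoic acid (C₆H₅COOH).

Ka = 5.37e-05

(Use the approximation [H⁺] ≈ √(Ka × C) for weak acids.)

[H⁺] = √(Ka × C) = √(5.37e-05 × 0.43) = 4.8053e-03. pH = -log(4.8053e-03)

pH = 2.32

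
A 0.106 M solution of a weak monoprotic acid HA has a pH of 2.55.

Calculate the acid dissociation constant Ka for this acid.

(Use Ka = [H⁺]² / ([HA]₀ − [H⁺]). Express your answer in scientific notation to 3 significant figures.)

[H⁺] = 10^(−pH) = 10^(−2.55) = 2.818e-03 M. For HA ⇌ H⁺ + A⁻, Ka = [H⁺][A⁻]/[HA] = [H⁺]² / ([HA]₀ − [H⁺]) = (2.818e-03)² / (0.106 − 2.818e-03) = 7.70e-05.

K_a = 7.70e-05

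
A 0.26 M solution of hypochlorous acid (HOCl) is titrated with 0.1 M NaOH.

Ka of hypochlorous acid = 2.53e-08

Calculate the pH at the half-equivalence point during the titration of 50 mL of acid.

At half-equivalence [HA] = [A⁻], so Henderson-Hasselbalch gives pH = pKa = -log(2.53e-08) = 7.60.

pH = pKa = 7.60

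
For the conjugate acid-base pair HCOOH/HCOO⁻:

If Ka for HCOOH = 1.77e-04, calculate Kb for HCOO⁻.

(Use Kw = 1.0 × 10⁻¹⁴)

For a conjugate pair Ka × Kb = Kw, so Kb = Kw/Ka = 1.0 × 10⁻¹⁴ / 1.77e-04 = 5.65e-11.

K_b = 5.65e-11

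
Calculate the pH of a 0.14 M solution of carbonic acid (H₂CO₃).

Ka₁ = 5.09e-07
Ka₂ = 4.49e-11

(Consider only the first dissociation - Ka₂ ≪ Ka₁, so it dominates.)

First dissociation dominates. From Ka₁ = [H⁺][HA⁻]/[H₂A], x² + Ka₁·x − Ka₁·C = 0 with C = 0.14 M and Ka₁ = 5.09e-07. Solving: [H⁺] = (−Ka₁ + √(Ka₁² + 4·Ka₁·C)) / 2 = 2.6669e-04 M. pH = -log(2.6669e-04) = 3.57.

pH = 3.57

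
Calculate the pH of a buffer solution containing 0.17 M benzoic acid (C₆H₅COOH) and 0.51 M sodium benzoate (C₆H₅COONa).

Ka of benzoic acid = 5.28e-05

pKa = -log(5.28e-05) = 4.28. pH = pKa + log([A⁻]/[HA]) = 4.28 + log(0.51/0.17)

pH = 4.75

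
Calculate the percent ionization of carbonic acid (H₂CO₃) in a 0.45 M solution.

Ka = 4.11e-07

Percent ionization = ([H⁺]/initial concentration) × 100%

Using Ka equilibrium: x² + Ka×x - Ka×C = 0. Solving: [H⁺] = 4.2985e-04. Percent = (4.2985e-04/0.45) × 100

Percent ionization = 0.0955%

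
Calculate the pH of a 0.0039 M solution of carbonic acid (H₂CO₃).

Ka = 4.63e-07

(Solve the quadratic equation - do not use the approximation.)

x² + Ka×x - Ka×C = 0. Using quadratic formula: [H⁺] = 4.2263e-05

pH = 4.37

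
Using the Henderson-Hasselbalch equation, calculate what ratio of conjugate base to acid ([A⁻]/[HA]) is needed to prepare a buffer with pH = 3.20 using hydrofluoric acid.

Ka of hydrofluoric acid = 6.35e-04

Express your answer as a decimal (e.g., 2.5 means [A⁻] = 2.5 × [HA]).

pKa = -log(6.35e-04) = 3.1972. pH = pKa + log([A⁻]/[HA]), so log([A⁻]/[HA]) = pH − pKa = 3.20 − 3.1972 = 0.0028. [A⁻]/[HA] = 10^(0.0028) = 1.01

[A⁻]/[HA] = 1.01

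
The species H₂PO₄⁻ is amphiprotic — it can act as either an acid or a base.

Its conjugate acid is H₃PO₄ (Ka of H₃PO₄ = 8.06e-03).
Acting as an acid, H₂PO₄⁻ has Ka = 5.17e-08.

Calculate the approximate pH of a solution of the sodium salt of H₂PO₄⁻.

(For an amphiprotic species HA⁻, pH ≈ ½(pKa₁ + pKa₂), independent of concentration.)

pKa₁ = -log(8.06e-03) = 2.09; pKa₂ = -log(5.17e-08) = 7.29. For an amphiprotic species, pH ≈ ½(pKa₁ + pKa₂) = ½(2.09 + 7.29) = 4.69.

pH = 4.69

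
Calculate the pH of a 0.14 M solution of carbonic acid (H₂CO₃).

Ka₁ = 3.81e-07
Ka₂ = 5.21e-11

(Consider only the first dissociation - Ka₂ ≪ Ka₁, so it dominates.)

First dissociation dominates. From Ka₁ = [H⁺][HA⁻]/[H₂A], x² + Ka₁·x − Ka₁·C = 0 with C = 0.14 M and Ka₁ = 3.81e-07. Solving: [H⁺] = (−Ka₁ + √(Ka₁² + 4·Ka₁·C)) / 2 = 2.3076e-04 M. pH = -log(2.3076e-04) = 3.64.

pH = 3.64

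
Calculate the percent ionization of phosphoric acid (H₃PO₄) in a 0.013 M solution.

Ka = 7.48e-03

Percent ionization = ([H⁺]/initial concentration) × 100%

Using Ka equilibrium: x² + Ka×x - Ka×C = 0. Solving: [H⁺] = 6.8064e-03. Percent = (6.8064e-03/0.013) × 100

Percent ionization = 52.4%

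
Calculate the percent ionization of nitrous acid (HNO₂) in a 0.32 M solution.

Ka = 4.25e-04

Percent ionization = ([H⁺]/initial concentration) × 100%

Using Ka equilibrium: x² + Ka×x - Ka×C = 0. Solving: [H⁺] = 1.1451e-02. Percent = (1.1451e-02/0.32) × 100

Percent ionization = 3.58%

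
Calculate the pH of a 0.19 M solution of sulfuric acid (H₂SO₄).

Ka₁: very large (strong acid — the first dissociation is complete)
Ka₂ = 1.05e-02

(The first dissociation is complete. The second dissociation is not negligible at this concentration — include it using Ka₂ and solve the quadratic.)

First dissociation is complete: [H⁺]₀ = [HSO₄⁻]₀ = C = 0.19 M. Second dissociation HSO₄⁻ ⇌ H⁺ + SO₄²⁻: let x = [SO₄²⁻]. Ka₂ = (C + x)·x / (C − x) = 1.05e-02 → x² + (C + Ka₂)·x − Ka₂·C = 0 → x² + 0.20050·x − 1.995e-03 = 0. x = (−0.20050 + √(0.20050² + 4 × 1.995e-03)) / 2 = 9.5000e-03 M. [H⁺] = C + x = 0.19 + 9.5000e-03 = 1.9950e-01 M. pH = -log(1.9950e-01) = 0.70.

pH = 0.70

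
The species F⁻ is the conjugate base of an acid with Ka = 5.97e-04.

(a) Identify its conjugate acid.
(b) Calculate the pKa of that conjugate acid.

(a) The conjugate acid is formed by adding one H⁺ to F⁻, giving HF. (b) pKa = -log(Ka) = -log(5.97e-04) = 3.22.

Conjugate acid: HF; pK_a = 3.22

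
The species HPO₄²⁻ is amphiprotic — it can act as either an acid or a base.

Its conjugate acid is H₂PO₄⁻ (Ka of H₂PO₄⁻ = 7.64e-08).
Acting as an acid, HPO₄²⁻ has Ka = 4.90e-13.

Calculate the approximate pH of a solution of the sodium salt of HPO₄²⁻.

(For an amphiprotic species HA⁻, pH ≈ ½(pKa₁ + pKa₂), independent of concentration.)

pKa₁ = -log(7.64e-08) = 7.12; pKa₂ = -log(4.90e-13) = 12.31. For an amphiprotic species, pH ≈ ½(pKa₁ + pKa₂) = ½(7.12 + 12.31) = 9.71.

pH = 9.71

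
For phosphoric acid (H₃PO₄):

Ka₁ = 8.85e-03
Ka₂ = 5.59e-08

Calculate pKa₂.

pKa₂ = -log(Ka₂) = -log(5.59e-08) = 7.25.

pK_{a2} = 7.25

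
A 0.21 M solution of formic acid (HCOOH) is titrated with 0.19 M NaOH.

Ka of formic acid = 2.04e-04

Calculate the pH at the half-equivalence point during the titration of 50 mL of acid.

At half-equivalence [HA] = [A⁻], so Henderson-Hasselbalch gives pH = pKa = -log(2.04e-04) = 3.69.

pH = pKa = 3.69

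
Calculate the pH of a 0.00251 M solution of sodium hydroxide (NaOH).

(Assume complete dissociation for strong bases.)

[OH⁻] = 0.00251 M for strong base. pOH = -log[OH⁻] = 2.60, pH = 14 - pOH

pH = 11.40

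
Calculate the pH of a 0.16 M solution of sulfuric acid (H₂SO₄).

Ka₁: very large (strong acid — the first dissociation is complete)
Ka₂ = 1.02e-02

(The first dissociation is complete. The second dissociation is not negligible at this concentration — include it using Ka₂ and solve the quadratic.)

First dissociation is complete: [H⁺]₀ = [HSO₄⁻]₀ = C = 0.16 M. Second dissociation HSO₄⁻ ⇌ H⁺ + SO₄²⁻: let x = [SO₄²⁻]. Ka₂ = (C + x)·x / (C − x) = 1.02e-02 → x² + (C + Ka₂)·x − Ka₂·C = 0 → x² + 0.17020·x − 1.632e-03 = 0. x = (−0.17020 + √(0.17020² + 4 × 1.632e-03)) / 2 = 9.1020e-03 M. [H⁺] = C + x = 0.16 + 9.1020e-03 = 1.6910e-01 M. pH = -log(1.6910e-01) = 0.77.

pH = 0.77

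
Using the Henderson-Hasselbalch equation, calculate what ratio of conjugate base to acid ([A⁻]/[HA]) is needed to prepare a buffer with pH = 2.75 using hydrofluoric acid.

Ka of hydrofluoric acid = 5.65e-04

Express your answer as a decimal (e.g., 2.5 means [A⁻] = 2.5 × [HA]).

pKa = -log(5.65e-04) = 3.2480. pH = pKa + log([A⁻]/[HA]), so log([A⁻]/[HA]) = pH − pKa = 2.75 − 3.2480 = -0.4980. [A⁻]/[HA] = 10^(-0.4980) = 0.318

[A⁻]/[HA] = 0.318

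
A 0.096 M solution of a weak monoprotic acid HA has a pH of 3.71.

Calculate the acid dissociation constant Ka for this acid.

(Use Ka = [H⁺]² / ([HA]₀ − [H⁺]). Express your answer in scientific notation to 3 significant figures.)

[H⁺] = 10^(−pH) = 10^(−3.71) = 1.950e-04 M. For HA ⇌ H⁺ + A⁻, Ka = [H⁺][A⁻]/[HA] = [H⁺]² / ([HA]₀ − [H⁺]) = (1.950e-04)² / (0.096 − 1.950e-04) = 3.97e-07.

K_a = 3.97e-07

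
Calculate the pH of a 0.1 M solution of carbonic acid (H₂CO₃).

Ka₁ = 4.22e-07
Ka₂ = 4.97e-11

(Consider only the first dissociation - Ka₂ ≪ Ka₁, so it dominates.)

First dissociation dominates. From Ka₁ = [H⁺][HA⁻]/[H₂A], x² + Ka₁·x − Ka₁·C = 0 with C = 0.1 M and Ka₁ = 4.22e-07. Solving: [H⁺] = (−Ka₁ + √(Ka₁² + 4·Ka₁·C)) / 2 = 2.0522e-04 M. pH = -log(2.0522e-04) = 3.69.

pH = 3.69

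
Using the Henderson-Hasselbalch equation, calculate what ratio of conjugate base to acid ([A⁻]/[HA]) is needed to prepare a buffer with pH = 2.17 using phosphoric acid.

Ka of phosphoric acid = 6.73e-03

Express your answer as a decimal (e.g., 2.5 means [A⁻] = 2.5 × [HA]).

pKa = -log(6.73e-03) = 2.1720. pH = pKa + log([A⁻]/[HA]), so log([A⁻]/[HA]) = pH − pKa = 2.17 − 2.1720 = -0.0020. [A⁻]/[HA] = 10^(-0.0020) = 0.995

[A⁻]/[HA] = 0.995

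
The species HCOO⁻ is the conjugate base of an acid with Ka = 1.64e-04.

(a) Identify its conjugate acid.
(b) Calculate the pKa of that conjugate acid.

(a) The conjugate acid is formed by adding one H⁺ to HCOO⁻, giving HCOOH. (b) pKa = -log(Ka) = -log(1.64e-04) = 3.79.

Conjugate acid: HCOOH; pK_a = 3.79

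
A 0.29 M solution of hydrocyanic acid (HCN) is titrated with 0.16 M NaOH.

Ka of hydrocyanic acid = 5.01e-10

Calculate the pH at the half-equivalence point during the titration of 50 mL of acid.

At half-equivalence [HA] = [A⁻], so Henderson-Hasselbalch gives pH = pKa = -log(5.01e-10) = 9.30.

pH = pKa = 9.30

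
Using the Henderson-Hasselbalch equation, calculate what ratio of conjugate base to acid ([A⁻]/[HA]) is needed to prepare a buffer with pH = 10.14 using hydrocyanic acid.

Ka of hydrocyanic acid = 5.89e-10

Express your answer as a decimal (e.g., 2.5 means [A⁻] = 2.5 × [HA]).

pKa = -log(5.89e-10) = 9.2299. pH = pKa + log([A⁻]/[HA]), so log([A⁻]/[HA]) = pH − pKa = 10.14 − 9.2299 = 0.9101. [A⁻]/[HA] = 10^(0.9101) = 8.13

[A⁻]/[HA] = 8.13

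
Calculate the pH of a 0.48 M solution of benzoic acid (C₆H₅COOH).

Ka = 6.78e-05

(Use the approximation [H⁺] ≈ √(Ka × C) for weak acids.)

[H⁺] = √(Ka × C) = √(6.78e-05 × 0.48) = 5.7047e-03. pH = -log(5.7047e-03)

pH = 2.24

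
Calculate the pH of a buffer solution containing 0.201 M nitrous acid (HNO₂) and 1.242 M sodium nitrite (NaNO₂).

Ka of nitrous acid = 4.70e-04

pKa = -log(4.70e-04) = 3.33. pH = pKa + log([A⁻]/[HA]) = 3.33 + log(1.242/0.201)

pH = 4.12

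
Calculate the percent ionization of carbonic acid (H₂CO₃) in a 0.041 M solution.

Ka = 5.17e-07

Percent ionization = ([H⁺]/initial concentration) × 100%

Using Ka equilibrium: x² + Ka×x - Ka×C = 0. Solving: [H⁺] = 1.4533e-04. Percent = (1.4533e-04/0.041) × 100

Percent ionization = 0.354%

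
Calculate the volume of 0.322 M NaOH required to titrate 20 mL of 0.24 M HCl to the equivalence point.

At equivalence: moles acid = moles base. moles HCl = 0.24 × 20/1000 = 0.0048 mol. V_base = moles / 0.322 × 1000 = 14.9 mL.

V_{base} = 14.9 mL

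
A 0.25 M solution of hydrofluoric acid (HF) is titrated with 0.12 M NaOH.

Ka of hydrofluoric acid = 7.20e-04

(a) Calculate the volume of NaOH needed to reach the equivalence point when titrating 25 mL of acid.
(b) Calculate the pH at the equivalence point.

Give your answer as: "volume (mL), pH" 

moles acid = 0.25 × 25/1000 = 0.00625 mol; V_base = moles/0.12 × 1000 = 52.1 mL. At equivalence only the conjugate base is present: [A⁻] = 0.00625/0.077 = 8.1081e-02 M. Kb = Kw/Ka = 1.39e-11; [OH⁻] = √(Kb × [A⁻]) = 1.0612e-06; pOH = 5.97; pH = 14 - pOH = 8.03.

V = 52.1 mL, pH = 8.03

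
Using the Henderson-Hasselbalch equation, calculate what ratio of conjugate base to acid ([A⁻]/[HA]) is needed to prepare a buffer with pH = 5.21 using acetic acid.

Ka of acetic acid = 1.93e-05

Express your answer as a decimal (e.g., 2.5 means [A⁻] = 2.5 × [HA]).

pKa = -log(1.93e-05) = 4.7144. pH = pKa + log([A⁻]/[HA]), so log([A⁻]/[HA]) = pH − pKa = 5.21 − 4.7144 = 0.4956. [A⁻]/[HA] = 10^(0.4956) = 3.13

[A⁻]/[HA] = 3.13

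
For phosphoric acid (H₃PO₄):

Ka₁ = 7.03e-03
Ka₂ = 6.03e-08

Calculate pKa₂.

pKa₂ = -log(Ka₂) = -log(6.03e-08) = 7.22.

pK_{a2} = 7.22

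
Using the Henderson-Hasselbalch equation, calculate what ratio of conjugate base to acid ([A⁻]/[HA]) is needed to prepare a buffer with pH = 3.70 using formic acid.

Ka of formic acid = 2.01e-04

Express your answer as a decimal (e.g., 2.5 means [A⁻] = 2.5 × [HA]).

pKa = -log(2.01e-04) = 3.6968. pH = pKa + log([A⁻]/[HA]), so log([A⁻]/[HA]) = pH − pKa = 3.70 − 3.6968 = 0.0032. [A⁻]/[HA] = 10^(0.0032) = 1.01

[A⁻]/[HA] = 1.01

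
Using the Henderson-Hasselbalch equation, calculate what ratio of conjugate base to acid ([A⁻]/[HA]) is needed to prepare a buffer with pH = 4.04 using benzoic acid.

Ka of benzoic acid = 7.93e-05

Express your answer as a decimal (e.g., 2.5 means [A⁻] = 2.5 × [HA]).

pKa = -log(7.93e-05) = 4.1007. pH = pKa + log([A⁻]/[HA]), so log([A⁻]/[HA]) = pH − pKa = 4.04 − 4.1007 = -0.0607. [A⁻]/[HA] = 10^(-0.0607) = 0.870

[A⁻]/[HA] = 0.870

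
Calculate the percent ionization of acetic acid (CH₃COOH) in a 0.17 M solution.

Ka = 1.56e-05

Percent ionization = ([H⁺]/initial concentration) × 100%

Using Ka equilibrium: x² + Ka×x - Ka×C = 0. Solving: [H⁺] = 1.6207e-03. Percent = (1.6207e-03/0.17) × 100

Percent ionization = 0.953%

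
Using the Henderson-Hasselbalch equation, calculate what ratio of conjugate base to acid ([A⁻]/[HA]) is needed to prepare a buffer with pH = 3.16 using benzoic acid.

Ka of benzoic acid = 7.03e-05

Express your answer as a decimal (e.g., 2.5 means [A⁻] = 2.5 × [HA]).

pKa = -log(7.03e-05) = 4.1530. pH = pKa + log([A⁻]/[HA]), so log([A⁻]/[HA]) = pH − pKa = 3.16 − 4.1530 = -0.9930. [A⁻]/[HA] = 10^(-0.9930) = 0.102

[A⁻]/[HA] = 0.102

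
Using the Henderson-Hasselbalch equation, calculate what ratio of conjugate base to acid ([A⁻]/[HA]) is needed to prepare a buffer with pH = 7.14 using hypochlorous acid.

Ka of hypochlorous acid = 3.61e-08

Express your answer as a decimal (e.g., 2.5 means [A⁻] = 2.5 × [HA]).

pKa = -log(3.61e-08) = 7.4425. pH = pKa + log([A⁻]/[HA]), so log([A⁻]/[HA]) = pH − pKa = 7.14 − 7.4425 = -0.3025. [A⁻]/[HA] = 10^(-0.3025) = 0.498

[A⁻]/[HA] = 0.498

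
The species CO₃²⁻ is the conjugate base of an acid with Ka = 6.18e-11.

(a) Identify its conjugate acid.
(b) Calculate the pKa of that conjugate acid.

(a) The conjugate acid is formed by adding one H⁺ to CO₃²⁻, giving HCO₃⁻. (b) pKa = -log(Ka) = -log(6.18e-11) = 10.21.

Conjugate acid: HCO₃⁻; pK_a = 10.21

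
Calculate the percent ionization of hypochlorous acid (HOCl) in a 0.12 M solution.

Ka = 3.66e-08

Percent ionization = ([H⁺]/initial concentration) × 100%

Using Ka equilibrium: x² + Ka×x - Ka×C = 0. Solving: [H⁺] = 6.6254e-05. Percent = (6.6254e-05/0.12) × 100

Percent ionization = 0.0552%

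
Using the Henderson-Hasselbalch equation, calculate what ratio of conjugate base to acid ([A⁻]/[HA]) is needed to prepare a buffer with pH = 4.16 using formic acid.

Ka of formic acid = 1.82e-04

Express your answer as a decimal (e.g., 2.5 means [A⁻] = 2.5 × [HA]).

pKa = -log(1.82e-04) = 3.7399. pH = pKa + log([A⁻]/[HA]), so log([A⁻]/[HA]) = pH − pKa = 4.16 − 3.7399 = 0.4201. [A⁻]/[HA] = 10^(0.4201) = 2.63

[A⁻]/[HA] = 2.63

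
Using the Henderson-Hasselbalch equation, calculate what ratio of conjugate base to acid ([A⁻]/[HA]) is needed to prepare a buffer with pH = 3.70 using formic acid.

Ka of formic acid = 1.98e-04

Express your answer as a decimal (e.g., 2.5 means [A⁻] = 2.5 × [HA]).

pKa = -log(1.98e-04) = 3.7033. pH = pKa + log([A⁻]/[HA]), so log([A⁻]/[HA]) = pH − pKa = 3.70 − 3.7033 = -0.0033. [A⁻]/[HA] = 10^(-0.0033) = 0.992

[A⁻]/[HA] = 0.992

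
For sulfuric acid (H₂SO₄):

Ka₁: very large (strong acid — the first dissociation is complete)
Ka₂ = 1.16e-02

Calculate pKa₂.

pKa₂ = -log(Ka₂) = -log(1.16e-02) = 1.94.

pK_{a2} = 1.94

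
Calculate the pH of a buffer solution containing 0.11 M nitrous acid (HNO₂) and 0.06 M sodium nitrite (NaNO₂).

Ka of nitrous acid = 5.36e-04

pKa = -log(5.36e-04) = 3.27. pH = pKa + log([A⁻]/[HA]) = 3.27 + log(0.06/0.11)

pH = 3.01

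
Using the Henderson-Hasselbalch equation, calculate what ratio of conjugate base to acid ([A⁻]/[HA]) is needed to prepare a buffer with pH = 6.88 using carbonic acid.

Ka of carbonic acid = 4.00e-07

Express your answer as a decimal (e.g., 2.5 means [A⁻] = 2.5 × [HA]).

pKa = -log(4.00e-07) = 6.3979. pH = pKa + log([A⁻]/[HA]), so log([A⁻]/[HA]) = pH − pKa = 6.88 − 6.3979 = 0.4821. [A⁻]/[HA] = 10^(0.4821) = 3.03

[A⁻]/[HA] = 3.03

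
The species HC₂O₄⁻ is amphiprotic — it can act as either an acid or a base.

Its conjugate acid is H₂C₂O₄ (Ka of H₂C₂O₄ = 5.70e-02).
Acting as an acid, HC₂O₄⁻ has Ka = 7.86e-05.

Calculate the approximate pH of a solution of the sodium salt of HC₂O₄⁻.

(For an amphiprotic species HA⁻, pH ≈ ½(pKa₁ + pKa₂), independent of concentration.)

pKa₁ = -log(5.70e-02) = 1.24; pKa₂ = -log(7.86e-05) = 4.10. For an amphiprotic species, pH ≈ ½(pKa₁ + pKa₂) = ½(1.24 + 4.10) = 2.67.

pH = 2.67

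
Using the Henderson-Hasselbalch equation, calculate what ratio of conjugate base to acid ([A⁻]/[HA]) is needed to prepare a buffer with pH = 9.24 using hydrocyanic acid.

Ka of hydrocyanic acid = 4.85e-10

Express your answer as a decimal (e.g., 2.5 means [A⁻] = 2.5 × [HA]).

pKa = -log(4.85e-10) = 9.3143. pH = pKa + log([A⁻]/[HA]), so log([A⁻]/[HA]) = pH − pKa = 9.24 − 9.3143 = -0.0743. [A⁻]/[HA] = 10^(-0.0743) = 0.843

[A⁻]/[HA] = 0.843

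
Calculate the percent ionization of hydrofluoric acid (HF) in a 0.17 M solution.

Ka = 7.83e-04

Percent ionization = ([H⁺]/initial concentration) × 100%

Using Ka equilibrium: x² + Ka×x - Ka×C = 0. Solving: [H⁺] = 1.1152e-02. Percent = (1.1152e-02/0.17) × 100

Percent ionization = 6.56%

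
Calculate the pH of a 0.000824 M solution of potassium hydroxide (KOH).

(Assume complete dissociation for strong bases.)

[OH⁻] = 0.000824 M for strong base. pOH = -log[OH⁻] = 3.08, pH = 14 - pOH

pH = 10.92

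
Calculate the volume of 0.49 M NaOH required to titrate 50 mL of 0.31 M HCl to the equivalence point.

At equivalence: moles acid = moles base. moles HCl = 0.31 × 50/1000 = 0.0155 mol. V_base = moles / 0.49 × 1000 = 31.6 mL.

V_{base} = 31.6 mL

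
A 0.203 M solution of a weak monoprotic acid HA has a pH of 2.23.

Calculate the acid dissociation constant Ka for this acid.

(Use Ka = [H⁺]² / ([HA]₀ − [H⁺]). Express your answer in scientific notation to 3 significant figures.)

[H⁺] = 10^(−pH) = 10^(−2.23) = 5.888e-03 M. For HA ⇌ H⁺ + A⁻, Ka = [H⁺][A⁻]/[HA] = [H⁺]² / ([HA]₀ − [H⁺]) = (5.888e-03)² / (0.203 − 5.888e-03) = 1.76e-04.

K_a = 1.76e-04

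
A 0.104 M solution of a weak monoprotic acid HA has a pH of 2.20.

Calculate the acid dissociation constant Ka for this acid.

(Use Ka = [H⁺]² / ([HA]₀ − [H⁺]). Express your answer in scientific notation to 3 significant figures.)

[H⁺] = 10^(−pH) = 10^(−2.20) = 6.310e-03 M. For HA ⇌ H⁺ + A⁻, Ka = [H⁺][A⁻]/[HA] = [H⁺]² / ([HA]₀ − [H⁺]) = (6.310e-03)² / (0.104 − 6.310e-03) = 4.08e-04.

K_a = 4.08e-04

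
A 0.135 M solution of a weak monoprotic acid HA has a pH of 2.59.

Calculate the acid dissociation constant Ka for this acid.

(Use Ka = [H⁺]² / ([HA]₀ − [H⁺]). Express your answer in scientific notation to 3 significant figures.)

[H⁺] = 10^(−pH) = 10^(−2.59) = 2.570e-03 M. For HA ⇌ H⁺ + A⁻, Ka = [H⁺][A⁻]/[HA] = [H⁺]² / ([HA]₀ − [H⁺]) = (2.570e-03)² / (0.135 − 2.570e-03) = 4.99e-05.

K_a = 4.99e-05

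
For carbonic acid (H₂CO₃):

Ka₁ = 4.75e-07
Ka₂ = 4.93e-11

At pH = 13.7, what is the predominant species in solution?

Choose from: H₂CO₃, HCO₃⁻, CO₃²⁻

pKa₁ = 6.32, pKa₂ = 10.31. For a polyprotic acid the predominant species crosses at each pKa: below pKa_n the protonated form dominates, above it the deprotonated form does. At pH = 13.7, the predominant species is CO₃²⁻.

CO₃²⁻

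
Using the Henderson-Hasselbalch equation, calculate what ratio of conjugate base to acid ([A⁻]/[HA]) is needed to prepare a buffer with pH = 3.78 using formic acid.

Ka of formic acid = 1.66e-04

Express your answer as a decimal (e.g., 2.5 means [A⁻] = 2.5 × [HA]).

pKa = -log(1.66e-04) = 3.7799. pH = pKa + log([A⁻]/[HA]), so log([A⁻]/[HA]) = pH − pKa = 3.78 − 3.7799 = 0.0001. [A⁻]/[HA] = 10^(0.0001) = 1.00

[A⁻]/[HA] = 1.00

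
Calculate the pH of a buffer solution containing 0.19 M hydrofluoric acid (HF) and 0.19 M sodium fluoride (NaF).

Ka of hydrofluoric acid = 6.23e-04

pKa = -log(6.23e-04) = 3.21. pH = pKa + log([A⁻]/[HA]) = 3.21 + log(0.19/0.19)

pH = 3.21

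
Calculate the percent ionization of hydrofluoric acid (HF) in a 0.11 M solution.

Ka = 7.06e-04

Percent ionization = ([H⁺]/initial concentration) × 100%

Using Ka equilibrium: x² + Ka×x - Ka×C = 0. Solving: [H⁺] = 8.4666e-03. Percent = (8.4666e-03/0.11) × 100

Percent ionization = 7.7%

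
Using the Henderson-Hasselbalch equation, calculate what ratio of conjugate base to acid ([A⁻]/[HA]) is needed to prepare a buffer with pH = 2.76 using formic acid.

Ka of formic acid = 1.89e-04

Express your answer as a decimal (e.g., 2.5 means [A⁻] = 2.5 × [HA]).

pKa = -log(1.89e-04) = 3.7235. pH = pKa + log([A⁻]/[HA]), so log([A⁻]/[HA]) = pH − pKa = 2.76 − 3.7235 = -0.9635. [A⁻]/[HA] = 10^(-0.9635) = 0.109

[A⁻]/[HA] = 0.109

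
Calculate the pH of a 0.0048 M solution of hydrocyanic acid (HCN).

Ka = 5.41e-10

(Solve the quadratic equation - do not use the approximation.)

x² + Ka×x - Ka×C = 0. Using quadratic formula: [H⁺] = 1.6112e-06

pH = 5.79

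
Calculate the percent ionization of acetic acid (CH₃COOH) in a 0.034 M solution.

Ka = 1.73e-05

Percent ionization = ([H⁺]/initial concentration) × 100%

Using Ka equilibrium: x² + Ka×x - Ka×C = 0. Solving: [H⁺] = 7.5834e-04. Percent = (7.5834e-04/0.034) × 100

Percent ionization = 2.23%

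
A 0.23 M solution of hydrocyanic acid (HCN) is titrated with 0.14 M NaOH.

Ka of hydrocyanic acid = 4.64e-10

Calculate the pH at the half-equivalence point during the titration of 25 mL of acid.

At half-equivalence [HA] = [A⁻], so Henderson-Hasselbalch gives pH = pKa = -log(4.64e-10) = 9.33.

pH = pKa = 9.33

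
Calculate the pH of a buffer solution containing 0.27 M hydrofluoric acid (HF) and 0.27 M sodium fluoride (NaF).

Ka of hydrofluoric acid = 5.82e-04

pKa = -log(5.82e-04) = 3.24. pH = pKa + log([A⁻]/[HA]) = 3.24 + log(0.27/0.27)

pH = 3.24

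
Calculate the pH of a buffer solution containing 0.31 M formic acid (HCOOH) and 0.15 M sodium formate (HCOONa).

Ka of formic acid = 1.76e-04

pKa = -log(1.76e-04) = 3.75. pH = pKa + log([A⁻]/[HA]) = 3.75 + log(0.15/0.31)

pH = 3.44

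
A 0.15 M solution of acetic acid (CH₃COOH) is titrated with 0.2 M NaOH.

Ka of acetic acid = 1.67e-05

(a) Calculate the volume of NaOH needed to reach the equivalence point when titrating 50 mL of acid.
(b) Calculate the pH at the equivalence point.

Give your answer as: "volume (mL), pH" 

moles acid = 0.15 × 50/1000 = 0.0075 mol; V_base = moles/0.2 × 1000 = 37.5 mL. At equivalence only the conjugate base is present: [A⁻] = 0.0075/0.087 = 8.5714e-02 M. Kb = Kw/Ka = 5.99e-10; [OH⁻] = √(Kb × [A⁻]) = 7.1642e-06; pOH = 5.14; pH = 14 - pOH = 8.86.

V = 37.5 mL, pH = 8.86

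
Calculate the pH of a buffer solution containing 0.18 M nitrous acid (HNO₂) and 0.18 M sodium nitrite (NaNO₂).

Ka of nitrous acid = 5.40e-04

pKa = -log(5.40e-04) = 3.27. pH = pKa + log([A⁻]/[HA]) = 3.27 + log(0.18/0.18)

pH = 3.27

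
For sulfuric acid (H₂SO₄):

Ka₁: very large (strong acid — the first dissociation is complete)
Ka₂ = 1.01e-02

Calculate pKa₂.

pKa₂ = -log(Ka₂) = -log(1.01e-02) = 2.00.

pK_{a2} = 2.00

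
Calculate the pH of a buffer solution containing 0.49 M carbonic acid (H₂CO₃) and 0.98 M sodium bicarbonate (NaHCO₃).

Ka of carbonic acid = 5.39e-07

pKa = -log(5.39e-07) = 6.27. pH = pKa + log([A⁻]/[HA]) = 6.27 + log(0.98/0.49)

pH = 6.57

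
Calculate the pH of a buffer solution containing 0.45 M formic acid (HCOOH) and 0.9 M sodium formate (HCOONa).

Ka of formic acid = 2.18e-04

pKa = -log(2.18e-04) = 3.66. pH = pKa + log([A⁻]/[HA]) = 3.66 + log(0.9/0.45)

pH = 3.96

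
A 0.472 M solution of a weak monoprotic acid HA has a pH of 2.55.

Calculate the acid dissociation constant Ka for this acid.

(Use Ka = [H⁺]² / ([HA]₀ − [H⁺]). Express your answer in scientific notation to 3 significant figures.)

[H⁺] = 10^(−pH) = 10^(−2.55) = 2.818e-03 M. For HA ⇌ H⁺ + A⁻, Ka = [H⁺][A⁻]/[HA] = [H⁺]² / ([HA]₀ − [H⁺]) = (2.818e-03)² / (0.472 − 2.818e-03) = 1.69e-05.

K_a = 1.69e-05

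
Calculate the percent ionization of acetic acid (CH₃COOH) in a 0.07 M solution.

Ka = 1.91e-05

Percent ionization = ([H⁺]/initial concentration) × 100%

Using Ka equilibrium: x² + Ka×x - Ka×C = 0. Solving: [H⁺] = 1.1468e-03. Percent = (1.1468e-03/0.07) × 100

Percent ionization = 1.64%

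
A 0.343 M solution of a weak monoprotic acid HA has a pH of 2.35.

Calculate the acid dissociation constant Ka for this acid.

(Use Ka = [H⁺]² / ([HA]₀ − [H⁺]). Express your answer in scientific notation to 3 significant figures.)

[H⁺] = 10^(−pH) = 10^(−2.35) = 4.467e-03 M. For HA ⇌ H⁺ + A⁻, Ka = [H⁺][A⁻]/[HA] = [H⁺]² / ([HA]₀ − [H⁺]) = (4.467e-03)² / (0.343 − 4.467e-03) = 5.89e-05.

K_a = 5.89e-05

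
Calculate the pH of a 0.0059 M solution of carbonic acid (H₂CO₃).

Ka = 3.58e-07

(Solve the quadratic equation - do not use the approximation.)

x² + Ka×x - Ka×C = 0. Using quadratic formula: [H⁺] = 4.5780e-05

pH = 4.34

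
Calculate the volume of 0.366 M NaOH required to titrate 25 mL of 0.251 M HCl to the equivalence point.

At equivalence: moles acid = moles base. moles HCl = 0.251 × 25/1000 = 0.006275 mol. V_base = moles / 0.366 × 1000 = 17.1 mL.

V_{base} = 17.1 mL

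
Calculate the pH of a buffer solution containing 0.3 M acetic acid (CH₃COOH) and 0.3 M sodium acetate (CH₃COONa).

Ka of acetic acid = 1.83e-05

pKa = -log(1.83e-05) = 4.74. pH = pKa + log([A⁻]/[HA]) = 4.74 + log(0.3/0.3)

pH = 4.74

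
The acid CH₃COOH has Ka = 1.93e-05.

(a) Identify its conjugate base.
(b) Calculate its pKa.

(a) The conjugate base is formed by removing one H⁺ from CH₃COOH, giving CH₃COO⁻. (b) pKa = -log(Ka) = -log(1.93e-05) = 4.71.

Conjugate base: CH₃COO⁻; pK_a = 4.71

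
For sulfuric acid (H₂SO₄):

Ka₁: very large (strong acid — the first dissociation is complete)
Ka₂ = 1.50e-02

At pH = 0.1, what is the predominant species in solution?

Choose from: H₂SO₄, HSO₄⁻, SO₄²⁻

The first dissociation is complete, so H₂SO₄ itself is never the predominant species in water; pKa₂ = -log(1.50e-02) = 1.82. For a polyprotic acid the predominant species crosses at each pKa: below pKa_n the protonated form dominates, above it the deprotonated form does. At pH = 0.1, the predominant species is HSO₄⁻.

HSO₄⁻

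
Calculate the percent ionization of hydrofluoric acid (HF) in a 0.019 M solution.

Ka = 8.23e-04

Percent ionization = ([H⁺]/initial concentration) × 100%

Using Ka equilibrium: x² + Ka×x - Ka×C = 0. Solving: [H⁺] = 3.5642e-03. Percent = (3.5642e-03/0.019) × 100

Percent ionization = 18.8%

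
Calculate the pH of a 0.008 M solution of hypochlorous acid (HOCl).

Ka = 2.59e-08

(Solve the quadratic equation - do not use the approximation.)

x² + Ka×x - Ka×C = 0. Using quadratic formula: [H⁺] = 1.4381e-05

pH = 4.84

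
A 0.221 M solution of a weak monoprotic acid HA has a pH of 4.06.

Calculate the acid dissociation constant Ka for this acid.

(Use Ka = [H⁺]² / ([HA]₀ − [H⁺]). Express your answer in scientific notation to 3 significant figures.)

[H⁺] = 10^(−pH) = 10^(−4.06) = 8.710e-05 M. For HA ⇌ H⁺ + A⁻, Ka = [H⁺][A⁻]/[HA] = [H⁺]² / ([HA]₀ − [H⁺]) = (8.710e-05)² / (0.221 − 8.710e-05) = 3.43e-08.

K_a = 3.43e-08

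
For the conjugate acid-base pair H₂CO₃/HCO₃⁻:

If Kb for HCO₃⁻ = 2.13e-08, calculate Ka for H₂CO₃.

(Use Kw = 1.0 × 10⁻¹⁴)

For a conjugate pair Ka × Kb = Kw, so Ka = Kw/Kb = 1.0 × 10⁻¹⁴ / 2.13e-08 = 4.69e-07.

K_a = 4.69e-07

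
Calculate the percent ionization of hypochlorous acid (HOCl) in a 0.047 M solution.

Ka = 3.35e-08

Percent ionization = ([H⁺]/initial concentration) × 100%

Using Ka equilibrium: x² + Ka×x - Ka×C = 0. Solving: [H⁺] = 3.9663e-05. Percent = (3.9663e-05/0.047) × 100

Percent ionization = 0.0844%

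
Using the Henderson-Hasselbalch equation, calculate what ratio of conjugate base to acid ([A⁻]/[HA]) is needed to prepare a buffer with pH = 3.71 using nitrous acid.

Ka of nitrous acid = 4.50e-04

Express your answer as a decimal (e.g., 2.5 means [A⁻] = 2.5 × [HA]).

pKa = -log(4.50e-04) = 3.3468. pH = pKa + log([A⁻]/[HA]), so log([A⁻]/[HA]) = pH − pKa = 3.71 − 3.3468 = 0.3632. [A⁻]/[HA] = 10^(0.3632) = 2.31

[A⁻]/[HA] = 2.31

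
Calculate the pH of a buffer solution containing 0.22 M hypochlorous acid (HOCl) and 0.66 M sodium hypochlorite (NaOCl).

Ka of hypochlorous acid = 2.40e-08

pKa = -log(2.40e-08) = 7.62. pH = pKa + log([A⁻]/[HA]) = 7.62 + log(0.66/0.22)

pH = 8.10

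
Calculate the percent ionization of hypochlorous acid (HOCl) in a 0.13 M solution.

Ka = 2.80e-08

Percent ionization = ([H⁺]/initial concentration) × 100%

Using Ka equilibrium: x² + Ka×x - Ka×C = 0. Solving: [H⁺] = 6.0318e-05. Percent = (6.0318e-05/0.13) × 100

Percent ionization = 0.0464%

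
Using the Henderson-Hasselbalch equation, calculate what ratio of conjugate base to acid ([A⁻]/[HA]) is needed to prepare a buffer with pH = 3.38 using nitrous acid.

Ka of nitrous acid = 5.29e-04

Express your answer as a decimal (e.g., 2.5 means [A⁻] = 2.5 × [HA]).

pKa = -log(5.29e-04) = 3.2765. pH = pKa + log([A⁻]/[HA]), so log([A⁻]/[HA]) = pH − pKa = 3.38 − 3.2765 = 0.1035. [A⁻]/[HA] = 10^(0.1035) = 1.27

[A⁻]/[HA] = 1.27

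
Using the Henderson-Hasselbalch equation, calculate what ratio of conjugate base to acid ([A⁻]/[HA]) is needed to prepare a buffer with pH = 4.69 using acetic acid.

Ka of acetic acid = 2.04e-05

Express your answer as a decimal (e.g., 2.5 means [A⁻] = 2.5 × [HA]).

pKa = -log(2.04e-05) = 4.6904. pH = pKa + log([A⁻]/[HA]), so log([A⁻]/[HA]) = pH − pKa = 4.69 − 4.6904 = -0.0004. [A⁻]/[HA] = 10^(-0.0004) = 0.999

[A⁻]/[HA] = 0.999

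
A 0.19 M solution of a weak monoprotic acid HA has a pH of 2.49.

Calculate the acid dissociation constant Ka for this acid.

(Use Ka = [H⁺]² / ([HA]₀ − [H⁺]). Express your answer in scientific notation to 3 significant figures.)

[H⁺] = 10^(−pH) = 10^(−2.49) = 3.236e-03 M. For HA ⇌ H⁺ + A⁻, Ka = [H⁺][A⁻]/[HA] = [H⁺]² / ([HA]₀ − [H⁺]) = (3.236e-03)² / (0.19 − 3.236e-03) = 5.61e-05.

K_a = 5.61e-05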